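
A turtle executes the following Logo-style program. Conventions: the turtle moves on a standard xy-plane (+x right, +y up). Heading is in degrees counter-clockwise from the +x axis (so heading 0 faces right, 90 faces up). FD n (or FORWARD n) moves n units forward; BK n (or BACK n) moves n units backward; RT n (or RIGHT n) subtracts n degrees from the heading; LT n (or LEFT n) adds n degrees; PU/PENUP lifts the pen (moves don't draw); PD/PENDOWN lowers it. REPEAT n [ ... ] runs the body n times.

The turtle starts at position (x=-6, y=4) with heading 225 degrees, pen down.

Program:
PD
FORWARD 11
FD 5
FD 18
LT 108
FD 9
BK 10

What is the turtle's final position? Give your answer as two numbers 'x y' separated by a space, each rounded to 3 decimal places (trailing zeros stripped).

Executing turtle program step by step:
Start: pos=(-6,4), heading=225, pen down
PD: pen down
FD 11: (-6,4) -> (-13.778,-3.778) [heading=225, draw]
FD 5: (-13.778,-3.778) -> (-17.314,-7.314) [heading=225, draw]
FD 18: (-17.314,-7.314) -> (-30.042,-20.042) [heading=225, draw]
LT 108: heading 225 -> 333
FD 9: (-30.042,-20.042) -> (-22.023,-24.128) [heading=333, draw]
BK 10: (-22.023,-24.128) -> (-30.933,-19.588) [heading=333, draw]
Final: pos=(-30.933,-19.588), heading=333, 5 segment(s) drawn

Answer: -30.933 -19.588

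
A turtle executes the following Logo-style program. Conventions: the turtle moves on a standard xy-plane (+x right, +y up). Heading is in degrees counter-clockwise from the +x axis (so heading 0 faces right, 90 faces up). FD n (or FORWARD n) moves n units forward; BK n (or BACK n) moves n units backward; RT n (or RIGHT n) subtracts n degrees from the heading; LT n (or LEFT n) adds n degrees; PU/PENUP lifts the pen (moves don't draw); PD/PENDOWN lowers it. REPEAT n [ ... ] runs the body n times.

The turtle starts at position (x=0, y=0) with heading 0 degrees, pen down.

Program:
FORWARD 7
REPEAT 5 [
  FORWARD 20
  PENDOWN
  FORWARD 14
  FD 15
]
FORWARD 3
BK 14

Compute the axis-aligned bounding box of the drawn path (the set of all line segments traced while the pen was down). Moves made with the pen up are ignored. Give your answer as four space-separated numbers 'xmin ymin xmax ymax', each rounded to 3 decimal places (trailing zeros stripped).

Executing turtle program step by step:
Start: pos=(0,0), heading=0, pen down
FD 7: (0,0) -> (7,0) [heading=0, draw]
REPEAT 5 [
  -- iteration 1/5 --
  FD 20: (7,0) -> (27,0) [heading=0, draw]
  PD: pen down
  FD 14: (27,0) -> (41,0) [heading=0, draw]
  FD 15: (41,0) -> (56,0) [heading=0, draw]
  -- iteration 2/5 --
  FD 20: (56,0) -> (76,0) [heading=0, draw]
  PD: pen down
  FD 14: (76,0) -> (90,0) [heading=0, draw]
  FD 15: (90,0) -> (105,0) [heading=0, draw]
  -- iteration 3/5 --
  FD 20: (105,0) -> (125,0) [heading=0, draw]
  PD: pen down
  FD 14: (125,0) -> (139,0) [heading=0, draw]
  FD 15: (139,0) -> (154,0) [heading=0, draw]
  -- iteration 4/5 --
  FD 20: (154,0) -> (174,0) [heading=0, draw]
  PD: pen down
  FD 14: (174,0) -> (188,0) [heading=0, draw]
  FD 15: (188,0) -> (203,0) [heading=0, draw]
  -- iteration 5/5 --
  FD 20: (203,0) -> (223,0) [heading=0, draw]
  PD: pen down
  FD 14: (223,0) -> (237,0) [heading=0, draw]
  FD 15: (237,0) -> (252,0) [heading=0, draw]
]
FD 3: (252,0) -> (255,0) [heading=0, draw]
BK 14: (255,0) -> (241,0) [heading=0, draw]
Final: pos=(241,0), heading=0, 18 segment(s) drawn

Segment endpoints: x in {0, 7, 27, 41, 56, 76, 90, 105, 125, 139, 154, 174, 188, 203, 223, 237, 241, 252, 255}, y in {0}
xmin=0, ymin=0, xmax=255, ymax=0

Answer: 0 0 255 0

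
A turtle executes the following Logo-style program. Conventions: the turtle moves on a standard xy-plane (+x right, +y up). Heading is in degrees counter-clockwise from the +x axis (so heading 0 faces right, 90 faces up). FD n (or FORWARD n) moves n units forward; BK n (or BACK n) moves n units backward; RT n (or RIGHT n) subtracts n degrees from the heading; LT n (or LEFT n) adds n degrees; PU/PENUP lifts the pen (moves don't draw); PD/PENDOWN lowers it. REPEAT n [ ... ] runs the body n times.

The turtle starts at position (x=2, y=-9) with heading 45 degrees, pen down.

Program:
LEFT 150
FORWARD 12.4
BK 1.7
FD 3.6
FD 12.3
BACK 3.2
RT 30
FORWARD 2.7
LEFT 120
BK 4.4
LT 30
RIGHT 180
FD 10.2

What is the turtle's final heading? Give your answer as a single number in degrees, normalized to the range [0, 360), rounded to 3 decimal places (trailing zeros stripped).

Answer: 135

Derivation:
Executing turtle program step by step:
Start: pos=(2,-9), heading=45, pen down
LT 150: heading 45 -> 195
FD 12.4: (2,-9) -> (-9.977,-12.209) [heading=195, draw]
BK 1.7: (-9.977,-12.209) -> (-8.335,-11.769) [heading=195, draw]
FD 3.6: (-8.335,-11.769) -> (-11.813,-12.701) [heading=195, draw]
FD 12.3: (-11.813,-12.701) -> (-23.694,-15.885) [heading=195, draw]
BK 3.2: (-23.694,-15.885) -> (-20.603,-15.056) [heading=195, draw]
RT 30: heading 195 -> 165
FD 2.7: (-20.603,-15.056) -> (-23.211,-14.358) [heading=165, draw]
LT 120: heading 165 -> 285
BK 4.4: (-23.211,-14.358) -> (-24.349,-10.107) [heading=285, draw]
LT 30: heading 285 -> 315
RT 180: heading 315 -> 135
FD 10.2: (-24.349,-10.107) -> (-31.562,-2.895) [heading=135, draw]
Final: pos=(-31.562,-2.895), heading=135, 8 segment(s) drawn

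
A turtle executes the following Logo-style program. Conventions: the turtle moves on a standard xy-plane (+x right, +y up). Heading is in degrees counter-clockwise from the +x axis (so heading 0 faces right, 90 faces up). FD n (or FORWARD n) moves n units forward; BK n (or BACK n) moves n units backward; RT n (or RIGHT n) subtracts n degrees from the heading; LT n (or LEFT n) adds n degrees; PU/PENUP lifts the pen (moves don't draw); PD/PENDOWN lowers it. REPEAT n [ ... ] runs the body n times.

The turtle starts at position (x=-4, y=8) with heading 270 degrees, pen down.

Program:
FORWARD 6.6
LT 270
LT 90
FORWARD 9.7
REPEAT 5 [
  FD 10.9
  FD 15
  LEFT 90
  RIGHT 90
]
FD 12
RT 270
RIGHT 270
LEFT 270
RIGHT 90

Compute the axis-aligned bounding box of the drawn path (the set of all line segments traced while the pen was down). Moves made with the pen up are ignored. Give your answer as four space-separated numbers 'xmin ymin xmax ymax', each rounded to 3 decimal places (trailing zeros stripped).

Executing turtle program step by step:
Start: pos=(-4,8), heading=270, pen down
FD 6.6: (-4,8) -> (-4,1.4) [heading=270, draw]
LT 270: heading 270 -> 180
LT 90: heading 180 -> 270
FD 9.7: (-4,1.4) -> (-4,-8.3) [heading=270, draw]
REPEAT 5 [
  -- iteration 1/5 --
  FD 10.9: (-4,-8.3) -> (-4,-19.2) [heading=270, draw]
  FD 15: (-4,-19.2) -> (-4,-34.2) [heading=270, draw]
  LT 90: heading 270 -> 0
  RT 90: heading 0 -> 270
  -- iteration 2/5 --
  FD 10.9: (-4,-34.2) -> (-4,-45.1) [heading=270, draw]
  FD 15: (-4,-45.1) -> (-4,-60.1) [heading=270, draw]
  LT 90: heading 270 -> 0
  RT 90: heading 0 -> 270
  -- iteration 3/5 --
  FD 10.9: (-4,-60.1) -> (-4,-71) [heading=270, draw]
  FD 15: (-4,-71) -> (-4,-86) [heading=270, draw]
  LT 90: heading 270 -> 0
  RT 90: heading 0 -> 270
  -- iteration 4/5 --
  FD 10.9: (-4,-86) -> (-4,-96.9) [heading=270, draw]
  FD 15: (-4,-96.9) -> (-4,-111.9) [heading=270, draw]
  LT 90: heading 270 -> 0
  RT 90: heading 0 -> 270
  -- iteration 5/5 --
  FD 10.9: (-4,-111.9) -> (-4,-122.8) [heading=270, draw]
  FD 15: (-4,-122.8) -> (-4,-137.8) [heading=270, draw]
  LT 90: heading 270 -> 0
  RT 90: heading 0 -> 270
]
FD 12: (-4,-137.8) -> (-4,-149.8) [heading=270, draw]
RT 270: heading 270 -> 0
RT 270: heading 0 -> 90
LT 270: heading 90 -> 0
RT 90: heading 0 -> 270
Final: pos=(-4,-149.8), heading=270, 13 segment(s) drawn

Segment endpoints: x in {-4, -4, -4, -4, -4, -4, -4, -4, -4, -4, -4, -4, -4, -4}, y in {-149.8, -137.8, -122.8, -111.9, -96.9, -86, -71, -60.1, -45.1, -34.2, -19.2, -8.3, 1.4, 8}
xmin=-4, ymin=-149.8, xmax=-4, ymax=8

Answer: -4 -149.8 -4 8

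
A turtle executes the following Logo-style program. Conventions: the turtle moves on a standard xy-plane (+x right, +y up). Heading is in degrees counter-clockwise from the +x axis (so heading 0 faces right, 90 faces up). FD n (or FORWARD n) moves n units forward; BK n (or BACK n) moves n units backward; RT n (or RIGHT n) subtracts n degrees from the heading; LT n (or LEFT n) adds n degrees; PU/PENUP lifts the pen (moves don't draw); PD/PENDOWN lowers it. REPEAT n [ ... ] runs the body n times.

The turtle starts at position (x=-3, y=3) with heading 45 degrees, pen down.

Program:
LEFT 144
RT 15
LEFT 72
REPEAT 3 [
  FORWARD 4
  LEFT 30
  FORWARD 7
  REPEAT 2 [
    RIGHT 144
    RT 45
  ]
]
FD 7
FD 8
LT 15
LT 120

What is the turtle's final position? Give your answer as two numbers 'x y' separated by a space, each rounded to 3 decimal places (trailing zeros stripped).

Executing turtle program step by step:
Start: pos=(-3,3), heading=45, pen down
LT 144: heading 45 -> 189
RT 15: heading 189 -> 174
LT 72: heading 174 -> 246
REPEAT 3 [
  -- iteration 1/3 --
  FD 4: (-3,3) -> (-4.627,-0.654) [heading=246, draw]
  LT 30: heading 246 -> 276
  FD 7: (-4.627,-0.654) -> (-3.895,-7.616) [heading=276, draw]
  REPEAT 2 [
    -- iteration 1/2 --
    RT 144: heading 276 -> 132
    RT 45: heading 132 -> 87
    -- iteration 2/2 --
    RT 144: heading 87 -> 303
    RT 45: heading 303 -> 258
  ]
  -- iteration 2/3 --
  FD 4: (-3.895,-7.616) -> (-4.727,-11.528) [heading=258, draw]
  LT 30: heading 258 -> 288
  FD 7: (-4.727,-11.528) -> (-2.564,-18.186) [heading=288, draw]
  REPEAT 2 [
    -- iteration 1/2 --
    RT 144: heading 288 -> 144
    RT 45: heading 144 -> 99
    -- iteration 2/2 --
    RT 144: heading 99 -> 315
    RT 45: heading 315 -> 270
  ]
  -- iteration 3/3 --
  FD 4: (-2.564,-18.186) -> (-2.564,-22.186) [heading=270, draw]
  LT 30: heading 270 -> 300
  FD 7: (-2.564,-22.186) -> (0.936,-28.248) [heading=300, draw]
  REPEAT 2 [
    -- iteration 1/2 --
    RT 144: heading 300 -> 156
    RT 45: heading 156 -> 111
    -- iteration 2/2 --
    RT 144: heading 111 -> 327
    RT 45: heading 327 -> 282
  ]
]
FD 7: (0.936,-28.248) -> (2.392,-35.095) [heading=282, draw]
FD 8: (2.392,-35.095) -> (4.055,-42.92) [heading=282, draw]
LT 15: heading 282 -> 297
LT 120: heading 297 -> 57
Final: pos=(4.055,-42.92), heading=57, 8 segment(s) drawn

Answer: 4.055 -42.92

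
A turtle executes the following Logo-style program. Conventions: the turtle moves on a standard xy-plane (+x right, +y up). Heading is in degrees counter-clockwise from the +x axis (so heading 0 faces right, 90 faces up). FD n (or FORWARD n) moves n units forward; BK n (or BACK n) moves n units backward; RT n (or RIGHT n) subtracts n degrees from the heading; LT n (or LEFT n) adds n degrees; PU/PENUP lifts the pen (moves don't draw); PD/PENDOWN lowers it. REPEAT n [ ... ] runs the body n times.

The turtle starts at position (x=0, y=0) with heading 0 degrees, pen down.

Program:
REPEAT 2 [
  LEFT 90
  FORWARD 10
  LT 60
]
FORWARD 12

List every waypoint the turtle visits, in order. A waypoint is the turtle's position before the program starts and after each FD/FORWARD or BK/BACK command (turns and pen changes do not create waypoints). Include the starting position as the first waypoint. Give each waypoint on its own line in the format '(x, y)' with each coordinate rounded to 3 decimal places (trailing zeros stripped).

Executing turtle program step by step:
Start: pos=(0,0), heading=0, pen down
REPEAT 2 [
  -- iteration 1/2 --
  LT 90: heading 0 -> 90
  FD 10: (0,0) -> (0,10) [heading=90, draw]
  LT 60: heading 90 -> 150
  -- iteration 2/2 --
  LT 90: heading 150 -> 240
  FD 10: (0,10) -> (-5,1.34) [heading=240, draw]
  LT 60: heading 240 -> 300
]
FD 12: (-5,1.34) -> (1,-9.053) [heading=300, draw]
Final: pos=(1,-9.053), heading=300, 3 segment(s) drawn
Waypoints (4 total):
(0, 0)
(0, 10)
(-5, 1.34)
(1, -9.053)

Answer: (0, 0)
(0, 10)
(-5, 1.34)
(1, -9.053)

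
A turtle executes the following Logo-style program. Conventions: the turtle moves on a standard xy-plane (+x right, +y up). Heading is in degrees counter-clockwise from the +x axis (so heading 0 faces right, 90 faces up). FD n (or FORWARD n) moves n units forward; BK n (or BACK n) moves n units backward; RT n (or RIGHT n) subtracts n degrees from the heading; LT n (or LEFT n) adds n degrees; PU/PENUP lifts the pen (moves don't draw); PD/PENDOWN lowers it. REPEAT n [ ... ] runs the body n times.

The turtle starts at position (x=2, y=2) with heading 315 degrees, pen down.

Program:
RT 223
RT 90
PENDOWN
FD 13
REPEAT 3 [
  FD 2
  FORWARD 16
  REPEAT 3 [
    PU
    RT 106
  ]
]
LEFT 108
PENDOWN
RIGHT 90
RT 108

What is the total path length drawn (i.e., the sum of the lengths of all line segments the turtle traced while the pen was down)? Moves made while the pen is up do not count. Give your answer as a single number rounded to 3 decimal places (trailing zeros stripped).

Answer: 31

Derivation:
Executing turtle program step by step:
Start: pos=(2,2), heading=315, pen down
RT 223: heading 315 -> 92
RT 90: heading 92 -> 2
PD: pen down
FD 13: (2,2) -> (14.992,2.454) [heading=2, draw]
REPEAT 3 [
  -- iteration 1/3 --
  FD 2: (14.992,2.454) -> (16.991,2.523) [heading=2, draw]
  FD 16: (16.991,2.523) -> (32.981,3.082) [heading=2, draw]
  REPEAT 3 [
    -- iteration 1/3 --
    PU: pen up
    RT 106: heading 2 -> 256
    -- iteration 2/3 --
    PU: pen up
    RT 106: heading 256 -> 150
    -- iteration 3/3 --
    PU: pen up
    RT 106: heading 150 -> 44
  ]
  -- iteration 2/3 --
  FD 2: (32.981,3.082) -> (34.42,4.471) [heading=44, move]
  FD 16: (34.42,4.471) -> (45.929,15.586) [heading=44, move]
  REPEAT 3 [
    -- iteration 1/3 --
    PU: pen up
    RT 106: heading 44 -> 298
    -- iteration 2/3 --
    PU: pen up
    RT 106: heading 298 -> 192
    -- iteration 3/3 --
    PU: pen up
    RT 106: heading 192 -> 86
  ]
  -- iteration 3/3 --
  FD 2: (45.929,15.586) -> (46.069,17.581) [heading=86, move]
  FD 16: (46.069,17.581) -> (47.185,33.542) [heading=86, move]
  REPEAT 3 [
    -- iteration 1/3 --
    PU: pen up
    RT 106: heading 86 -> 340
    -- iteration 2/3 --
    PU: pen up
    RT 106: heading 340 -> 234
    -- iteration 3/3 --
    PU: pen up
    RT 106: heading 234 -> 128
  ]
]
LT 108: heading 128 -> 236
PD: pen down
RT 90: heading 236 -> 146
RT 108: heading 146 -> 38
Final: pos=(47.185,33.542), heading=38, 3 segment(s) drawn

Segment lengths:
  seg 1: (2,2) -> (14.992,2.454), length = 13
  seg 2: (14.992,2.454) -> (16.991,2.523), length = 2
  seg 3: (16.991,2.523) -> (32.981,3.082), length = 16
Total = 31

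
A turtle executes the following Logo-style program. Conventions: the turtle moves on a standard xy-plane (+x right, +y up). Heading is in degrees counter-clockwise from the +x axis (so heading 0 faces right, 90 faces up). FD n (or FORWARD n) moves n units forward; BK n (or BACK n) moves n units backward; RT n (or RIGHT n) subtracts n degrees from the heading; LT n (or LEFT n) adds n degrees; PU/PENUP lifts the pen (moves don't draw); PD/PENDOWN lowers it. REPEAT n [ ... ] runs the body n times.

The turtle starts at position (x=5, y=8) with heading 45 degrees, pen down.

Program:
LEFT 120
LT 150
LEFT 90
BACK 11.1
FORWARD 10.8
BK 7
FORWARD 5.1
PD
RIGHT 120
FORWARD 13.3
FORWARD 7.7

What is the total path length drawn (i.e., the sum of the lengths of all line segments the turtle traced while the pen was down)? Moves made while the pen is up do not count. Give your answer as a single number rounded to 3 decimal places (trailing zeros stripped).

Executing turtle program step by step:
Start: pos=(5,8), heading=45, pen down
LT 120: heading 45 -> 165
LT 150: heading 165 -> 315
LT 90: heading 315 -> 45
BK 11.1: (5,8) -> (-2.849,0.151) [heading=45, draw]
FD 10.8: (-2.849,0.151) -> (4.788,7.788) [heading=45, draw]
BK 7: (4.788,7.788) -> (-0.162,2.838) [heading=45, draw]
FD 5.1: (-0.162,2.838) -> (3.444,6.444) [heading=45, draw]
PD: pen down
RT 120: heading 45 -> 285
FD 13.3: (3.444,6.444) -> (6.887,-6.402) [heading=285, draw]
FD 7.7: (6.887,-6.402) -> (8.88,-13.84) [heading=285, draw]
Final: pos=(8.88,-13.84), heading=285, 6 segment(s) drawn

Segment lengths:
  seg 1: (5,8) -> (-2.849,0.151), length = 11.1
  seg 2: (-2.849,0.151) -> (4.788,7.788), length = 10.8
  seg 3: (4.788,7.788) -> (-0.162,2.838), length = 7
  seg 4: (-0.162,2.838) -> (3.444,6.444), length = 5.1
  seg 5: (3.444,6.444) -> (6.887,-6.402), length = 13.3
  seg 6: (6.887,-6.402) -> (8.88,-13.84), length = 7.7
Total = 55

Answer: 55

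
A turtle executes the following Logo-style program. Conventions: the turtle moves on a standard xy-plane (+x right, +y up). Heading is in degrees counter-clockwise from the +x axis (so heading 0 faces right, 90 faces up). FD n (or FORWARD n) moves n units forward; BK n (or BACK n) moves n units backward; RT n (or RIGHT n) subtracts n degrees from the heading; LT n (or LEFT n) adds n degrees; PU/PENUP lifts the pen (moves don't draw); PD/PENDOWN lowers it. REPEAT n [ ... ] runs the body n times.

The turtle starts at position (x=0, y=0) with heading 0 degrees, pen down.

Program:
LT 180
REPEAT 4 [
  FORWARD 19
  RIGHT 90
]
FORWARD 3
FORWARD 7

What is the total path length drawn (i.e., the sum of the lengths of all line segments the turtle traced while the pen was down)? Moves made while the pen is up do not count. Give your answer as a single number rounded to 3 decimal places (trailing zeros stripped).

Answer: 86

Derivation:
Executing turtle program step by step:
Start: pos=(0,0), heading=0, pen down
LT 180: heading 0 -> 180
REPEAT 4 [
  -- iteration 1/4 --
  FD 19: (0,0) -> (-19,0) [heading=180, draw]
  RT 90: heading 180 -> 90
  -- iteration 2/4 --
  FD 19: (-19,0) -> (-19,19) [heading=90, draw]
  RT 90: heading 90 -> 0
  -- iteration 3/4 --
  FD 19: (-19,19) -> (0,19) [heading=0, draw]
  RT 90: heading 0 -> 270
  -- iteration 4/4 --
  FD 19: (0,19) -> (0,0) [heading=270, draw]
  RT 90: heading 270 -> 180
]
FD 3: (0,0) -> (-3,0) [heading=180, draw]
FD 7: (-3,0) -> (-10,0) [heading=180, draw]
Final: pos=(-10,0), heading=180, 6 segment(s) drawn

Segment lengths:
  seg 1: (0,0) -> (-19,0), length = 19
  seg 2: (-19,0) -> (-19,19), length = 19
  seg 3: (-19,19) -> (0,19), length = 19
  seg 4: (0,19) -> (0,0), length = 19
  seg 5: (0,0) -> (-3,0), length = 3
  seg 6: (-3,0) -> (-10,0), length = 7
Total = 86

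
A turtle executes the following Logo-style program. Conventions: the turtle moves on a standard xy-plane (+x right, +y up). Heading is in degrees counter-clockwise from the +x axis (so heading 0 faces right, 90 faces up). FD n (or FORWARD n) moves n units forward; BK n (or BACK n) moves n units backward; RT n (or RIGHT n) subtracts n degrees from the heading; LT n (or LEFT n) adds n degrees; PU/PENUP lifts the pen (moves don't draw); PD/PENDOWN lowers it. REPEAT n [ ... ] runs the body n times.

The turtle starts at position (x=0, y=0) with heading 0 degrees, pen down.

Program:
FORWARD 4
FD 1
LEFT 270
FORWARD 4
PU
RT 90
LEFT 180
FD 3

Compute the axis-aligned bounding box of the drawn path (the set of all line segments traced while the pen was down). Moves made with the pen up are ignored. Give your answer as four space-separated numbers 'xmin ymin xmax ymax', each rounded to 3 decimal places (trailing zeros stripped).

Answer: 0 -4 5 0

Derivation:
Executing turtle program step by step:
Start: pos=(0,0), heading=0, pen down
FD 4: (0,0) -> (4,0) [heading=0, draw]
FD 1: (4,0) -> (5,0) [heading=0, draw]
LT 270: heading 0 -> 270
FD 4: (5,0) -> (5,-4) [heading=270, draw]
PU: pen up
RT 90: heading 270 -> 180
LT 180: heading 180 -> 0
FD 3: (5,-4) -> (8,-4) [heading=0, move]
Final: pos=(8,-4), heading=0, 3 segment(s) drawn

Segment endpoints: x in {0, 4, 5, 5}, y in {-4, 0}
xmin=0, ymin=-4, xmax=5, ymax=0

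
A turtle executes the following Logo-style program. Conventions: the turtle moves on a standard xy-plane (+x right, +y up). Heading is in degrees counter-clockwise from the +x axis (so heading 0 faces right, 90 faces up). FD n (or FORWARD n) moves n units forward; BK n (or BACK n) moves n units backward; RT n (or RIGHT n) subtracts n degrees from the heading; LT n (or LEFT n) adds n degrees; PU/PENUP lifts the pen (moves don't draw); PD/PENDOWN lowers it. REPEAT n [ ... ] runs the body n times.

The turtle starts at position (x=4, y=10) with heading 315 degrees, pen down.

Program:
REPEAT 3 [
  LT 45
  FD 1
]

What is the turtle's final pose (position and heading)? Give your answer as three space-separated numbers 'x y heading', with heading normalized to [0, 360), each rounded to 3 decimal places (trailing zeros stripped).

Executing turtle program step by step:
Start: pos=(4,10), heading=315, pen down
REPEAT 3 [
  -- iteration 1/3 --
  LT 45: heading 315 -> 0
  FD 1: (4,10) -> (5,10) [heading=0, draw]
  -- iteration 2/3 --
  LT 45: heading 0 -> 45
  FD 1: (5,10) -> (5.707,10.707) [heading=45, draw]
  -- iteration 3/3 --
  LT 45: heading 45 -> 90
  FD 1: (5.707,10.707) -> (5.707,11.707) [heading=90, draw]
]
Final: pos=(5.707,11.707), heading=90, 3 segment(s) drawn

Answer: 5.707 11.707 90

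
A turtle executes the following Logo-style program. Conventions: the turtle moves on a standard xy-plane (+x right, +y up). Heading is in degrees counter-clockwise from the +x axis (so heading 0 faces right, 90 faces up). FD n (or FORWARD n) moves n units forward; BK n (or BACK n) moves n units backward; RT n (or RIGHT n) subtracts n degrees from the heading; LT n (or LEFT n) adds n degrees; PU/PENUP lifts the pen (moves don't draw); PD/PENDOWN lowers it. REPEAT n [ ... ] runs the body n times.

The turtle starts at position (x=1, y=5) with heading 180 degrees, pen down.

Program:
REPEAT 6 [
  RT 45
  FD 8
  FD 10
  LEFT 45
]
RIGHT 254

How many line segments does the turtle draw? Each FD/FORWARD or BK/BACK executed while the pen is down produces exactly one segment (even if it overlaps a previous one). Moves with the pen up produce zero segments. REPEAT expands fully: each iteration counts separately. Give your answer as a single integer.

Answer: 12

Derivation:
Executing turtle program step by step:
Start: pos=(1,5), heading=180, pen down
REPEAT 6 [
  -- iteration 1/6 --
  RT 45: heading 180 -> 135
  FD 8: (1,5) -> (-4.657,10.657) [heading=135, draw]
  FD 10: (-4.657,10.657) -> (-11.728,17.728) [heading=135, draw]
  LT 45: heading 135 -> 180
  -- iteration 2/6 --
  RT 45: heading 180 -> 135
  FD 8: (-11.728,17.728) -> (-17.385,23.385) [heading=135, draw]
  FD 10: (-17.385,23.385) -> (-24.456,30.456) [heading=135, draw]
  LT 45: heading 135 -> 180
  -- iteration 3/6 --
  RT 45: heading 180 -> 135
  FD 8: (-24.456,30.456) -> (-30.113,36.113) [heading=135, draw]
  FD 10: (-30.113,36.113) -> (-37.184,43.184) [heading=135, draw]
  LT 45: heading 135 -> 180
  -- iteration 4/6 --
  RT 45: heading 180 -> 135
  FD 8: (-37.184,43.184) -> (-42.841,48.841) [heading=135, draw]
  FD 10: (-42.841,48.841) -> (-49.912,55.912) [heading=135, draw]
  LT 45: heading 135 -> 180
  -- iteration 5/6 --
  RT 45: heading 180 -> 135
  FD 8: (-49.912,55.912) -> (-55.569,61.569) [heading=135, draw]
  FD 10: (-55.569,61.569) -> (-62.64,68.64) [heading=135, draw]
  LT 45: heading 135 -> 180
  -- iteration 6/6 --
  RT 45: heading 180 -> 135
  FD 8: (-62.64,68.64) -> (-68.296,74.296) [heading=135, draw]
  FD 10: (-68.296,74.296) -> (-75.368,81.368) [heading=135, draw]
  LT 45: heading 135 -> 180
]
RT 254: heading 180 -> 286
Final: pos=(-75.368,81.368), heading=286, 12 segment(s) drawn
Segments drawn: 12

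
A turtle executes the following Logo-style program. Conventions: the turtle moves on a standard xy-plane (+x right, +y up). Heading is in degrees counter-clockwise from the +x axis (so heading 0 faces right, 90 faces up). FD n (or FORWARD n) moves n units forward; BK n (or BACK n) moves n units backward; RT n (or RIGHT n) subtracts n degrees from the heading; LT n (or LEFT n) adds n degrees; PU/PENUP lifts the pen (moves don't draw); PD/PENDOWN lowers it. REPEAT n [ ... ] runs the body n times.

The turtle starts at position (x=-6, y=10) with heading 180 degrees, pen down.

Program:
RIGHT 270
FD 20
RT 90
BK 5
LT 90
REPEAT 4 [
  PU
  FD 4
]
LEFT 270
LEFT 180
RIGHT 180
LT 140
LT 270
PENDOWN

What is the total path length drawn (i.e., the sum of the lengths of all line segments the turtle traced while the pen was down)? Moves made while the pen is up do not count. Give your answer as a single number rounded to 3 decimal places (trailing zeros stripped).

Executing turtle program step by step:
Start: pos=(-6,10), heading=180, pen down
RT 270: heading 180 -> 270
FD 20: (-6,10) -> (-6,-10) [heading=270, draw]
RT 90: heading 270 -> 180
BK 5: (-6,-10) -> (-1,-10) [heading=180, draw]
LT 90: heading 180 -> 270
REPEAT 4 [
  -- iteration 1/4 --
  PU: pen up
  FD 4: (-1,-10) -> (-1,-14) [heading=270, move]
  -- iteration 2/4 --
  PU: pen up
  FD 4: (-1,-14) -> (-1,-18) [heading=270, move]
  -- iteration 3/4 --
  PU: pen up
  FD 4: (-1,-18) -> (-1,-22) [heading=270, move]
  -- iteration 4/4 --
  PU: pen up
  FD 4: (-1,-22) -> (-1,-26) [heading=270, move]
]
LT 270: heading 270 -> 180
LT 180: heading 180 -> 0
RT 180: heading 0 -> 180
LT 140: heading 180 -> 320
LT 270: heading 320 -> 230
PD: pen down
Final: pos=(-1,-26), heading=230, 2 segment(s) drawn

Segment lengths:
  seg 1: (-6,10) -> (-6,-10), length = 20
  seg 2: (-6,-10) -> (-1,-10), length = 5
Total = 25

Answer: 25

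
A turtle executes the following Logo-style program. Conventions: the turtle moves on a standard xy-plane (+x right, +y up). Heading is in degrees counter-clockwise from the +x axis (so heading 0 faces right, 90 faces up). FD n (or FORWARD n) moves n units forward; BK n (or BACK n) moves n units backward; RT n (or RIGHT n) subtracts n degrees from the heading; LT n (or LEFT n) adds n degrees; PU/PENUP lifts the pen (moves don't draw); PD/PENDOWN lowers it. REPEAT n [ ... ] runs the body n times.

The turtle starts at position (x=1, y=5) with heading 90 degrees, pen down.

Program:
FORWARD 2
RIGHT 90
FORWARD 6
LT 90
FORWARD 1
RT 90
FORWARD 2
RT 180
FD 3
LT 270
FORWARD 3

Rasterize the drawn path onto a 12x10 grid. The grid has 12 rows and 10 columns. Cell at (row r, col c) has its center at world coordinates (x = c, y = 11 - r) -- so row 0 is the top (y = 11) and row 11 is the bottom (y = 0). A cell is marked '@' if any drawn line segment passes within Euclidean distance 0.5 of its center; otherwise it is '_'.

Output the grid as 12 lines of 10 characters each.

Answer: ______@___
______@___
______@___
______@@@@
_@@@@@@@__
_@________
_@________
__________
__________
__________
__________
__________

Derivation:
Segment 0: (1,5) -> (1,7)
Segment 1: (1,7) -> (7,7)
Segment 2: (7,7) -> (7,8)
Segment 3: (7,8) -> (9,8)
Segment 4: (9,8) -> (6,8)
Segment 5: (6,8) -> (6,11)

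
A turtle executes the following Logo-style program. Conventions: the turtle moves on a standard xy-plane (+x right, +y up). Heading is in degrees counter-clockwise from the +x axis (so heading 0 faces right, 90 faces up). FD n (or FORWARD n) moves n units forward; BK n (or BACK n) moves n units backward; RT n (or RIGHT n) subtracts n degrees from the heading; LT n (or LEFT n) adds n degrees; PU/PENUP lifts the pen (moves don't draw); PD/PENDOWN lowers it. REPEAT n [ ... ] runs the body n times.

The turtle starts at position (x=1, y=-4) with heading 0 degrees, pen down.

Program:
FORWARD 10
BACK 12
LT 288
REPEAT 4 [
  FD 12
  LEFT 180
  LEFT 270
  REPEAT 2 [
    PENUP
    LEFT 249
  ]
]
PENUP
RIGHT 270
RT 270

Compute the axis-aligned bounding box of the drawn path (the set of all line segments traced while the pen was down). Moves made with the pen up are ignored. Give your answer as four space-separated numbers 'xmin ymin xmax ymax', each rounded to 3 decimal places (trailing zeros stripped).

Answer: -1 -15.413 11 -4

Derivation:
Executing turtle program step by step:
Start: pos=(1,-4), heading=0, pen down
FD 10: (1,-4) -> (11,-4) [heading=0, draw]
BK 12: (11,-4) -> (-1,-4) [heading=0, draw]
LT 288: heading 0 -> 288
REPEAT 4 [
  -- iteration 1/4 --
  FD 12: (-1,-4) -> (2.708,-15.413) [heading=288, draw]
  LT 180: heading 288 -> 108
  LT 270: heading 108 -> 18
  REPEAT 2 [
    -- iteration 1/2 --
    PU: pen up
    LT 249: heading 18 -> 267
    -- iteration 2/2 --
    PU: pen up
    LT 249: heading 267 -> 156
  ]
  -- iteration 2/4 --
  FD 12: (2.708,-15.413) -> (-8.254,-10.532) [heading=156, move]
  LT 180: heading 156 -> 336
  LT 270: heading 336 -> 246
  REPEAT 2 [
    -- iteration 1/2 --
    PU: pen up
    LT 249: heading 246 -> 135
    -- iteration 2/2 --
    PU: pen up
    LT 249: heading 135 -> 24
  ]
  -- iteration 3/4 --
  FD 12: (-8.254,-10.532) -> (2.708,-5.651) [heading=24, move]
  LT 180: heading 24 -> 204
  LT 270: heading 204 -> 114
  REPEAT 2 [
    -- iteration 1/2 --
    PU: pen up
    LT 249: heading 114 -> 3
    -- iteration 2/2 --
    PU: pen up
    LT 249: heading 3 -> 252
  ]
  -- iteration 4/4 --
  FD 12: (2.708,-5.651) -> (-1,-17.064) [heading=252, move]
  LT 180: heading 252 -> 72
  LT 270: heading 72 -> 342
  REPEAT 2 [
    -- iteration 1/2 --
    PU: pen up
    LT 249: heading 342 -> 231
    -- iteration 2/2 --
    PU: pen up
    LT 249: heading 231 -> 120
  ]
]
PU: pen up
RT 270: heading 120 -> 210
RT 270: heading 210 -> 300
Final: pos=(-1,-17.064), heading=300, 3 segment(s) drawn

Segment endpoints: x in {-1, 1, 2.708, 11}, y in {-15.413, -4}
xmin=-1, ymin=-15.413, xmax=11, ymax=-4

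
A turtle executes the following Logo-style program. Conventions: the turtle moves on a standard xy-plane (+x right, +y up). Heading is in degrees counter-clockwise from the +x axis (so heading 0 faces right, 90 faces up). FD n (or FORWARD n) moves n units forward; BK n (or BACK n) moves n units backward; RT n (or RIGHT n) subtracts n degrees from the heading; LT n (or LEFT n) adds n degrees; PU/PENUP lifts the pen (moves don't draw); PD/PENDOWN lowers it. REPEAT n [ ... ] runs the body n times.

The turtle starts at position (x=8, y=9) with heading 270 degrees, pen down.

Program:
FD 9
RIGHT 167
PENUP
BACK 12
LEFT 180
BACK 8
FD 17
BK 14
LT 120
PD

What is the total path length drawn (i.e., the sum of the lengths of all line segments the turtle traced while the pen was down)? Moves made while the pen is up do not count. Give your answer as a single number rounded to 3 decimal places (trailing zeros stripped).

Executing turtle program step by step:
Start: pos=(8,9), heading=270, pen down
FD 9: (8,9) -> (8,0) [heading=270, draw]
RT 167: heading 270 -> 103
PU: pen up
BK 12: (8,0) -> (10.699,-11.692) [heading=103, move]
LT 180: heading 103 -> 283
BK 8: (10.699,-11.692) -> (8.9,-3.897) [heading=283, move]
FD 17: (8.9,-3.897) -> (12.724,-20.462) [heading=283, move]
BK 14: (12.724,-20.462) -> (9.575,-6.821) [heading=283, move]
LT 120: heading 283 -> 43
PD: pen down
Final: pos=(9.575,-6.821), heading=43, 1 segment(s) drawn

Segment lengths:
  seg 1: (8,9) -> (8,0), length = 9
Total = 9

Answer: 9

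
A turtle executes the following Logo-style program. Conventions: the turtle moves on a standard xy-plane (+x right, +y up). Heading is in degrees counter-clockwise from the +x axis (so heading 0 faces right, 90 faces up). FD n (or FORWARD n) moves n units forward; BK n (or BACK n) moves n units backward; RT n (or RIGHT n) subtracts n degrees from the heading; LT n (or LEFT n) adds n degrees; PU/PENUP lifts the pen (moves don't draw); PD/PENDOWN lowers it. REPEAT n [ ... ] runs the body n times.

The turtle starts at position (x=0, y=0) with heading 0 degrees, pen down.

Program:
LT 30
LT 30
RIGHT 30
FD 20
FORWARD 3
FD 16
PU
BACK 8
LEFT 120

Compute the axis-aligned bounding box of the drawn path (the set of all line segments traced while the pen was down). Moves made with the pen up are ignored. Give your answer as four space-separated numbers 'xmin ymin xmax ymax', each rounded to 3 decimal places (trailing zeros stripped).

Executing turtle program step by step:
Start: pos=(0,0), heading=0, pen down
LT 30: heading 0 -> 30
LT 30: heading 30 -> 60
RT 30: heading 60 -> 30
FD 20: (0,0) -> (17.321,10) [heading=30, draw]
FD 3: (17.321,10) -> (19.919,11.5) [heading=30, draw]
FD 16: (19.919,11.5) -> (33.775,19.5) [heading=30, draw]
PU: pen up
BK 8: (33.775,19.5) -> (26.847,15.5) [heading=30, move]
LT 120: heading 30 -> 150
Final: pos=(26.847,15.5), heading=150, 3 segment(s) drawn

Segment endpoints: x in {0, 17.321, 19.919, 33.775}, y in {0, 10, 11.5, 19.5}
xmin=0, ymin=0, xmax=33.775, ymax=19.5

Answer: 0 0 33.775 19.5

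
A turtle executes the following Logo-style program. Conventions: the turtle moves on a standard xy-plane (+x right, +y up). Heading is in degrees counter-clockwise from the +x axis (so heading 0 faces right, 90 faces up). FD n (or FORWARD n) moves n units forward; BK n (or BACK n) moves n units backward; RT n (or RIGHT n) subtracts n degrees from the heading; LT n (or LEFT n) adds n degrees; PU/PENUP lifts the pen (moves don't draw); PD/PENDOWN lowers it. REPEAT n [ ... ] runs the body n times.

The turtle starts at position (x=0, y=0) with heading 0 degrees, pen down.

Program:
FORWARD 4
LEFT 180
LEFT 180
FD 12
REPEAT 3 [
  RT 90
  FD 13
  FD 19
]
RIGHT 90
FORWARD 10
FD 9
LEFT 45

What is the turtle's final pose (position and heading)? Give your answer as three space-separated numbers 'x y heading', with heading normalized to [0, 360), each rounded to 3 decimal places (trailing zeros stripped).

Answer: 3 0 45

Derivation:
Executing turtle program step by step:
Start: pos=(0,0), heading=0, pen down
FD 4: (0,0) -> (4,0) [heading=0, draw]
LT 180: heading 0 -> 180
LT 180: heading 180 -> 0
FD 12: (4,0) -> (16,0) [heading=0, draw]
REPEAT 3 [
  -- iteration 1/3 --
  RT 90: heading 0 -> 270
  FD 13: (16,0) -> (16,-13) [heading=270, draw]
  FD 19: (16,-13) -> (16,-32) [heading=270, draw]
  -- iteration 2/3 --
  RT 90: heading 270 -> 180
  FD 13: (16,-32) -> (3,-32) [heading=180, draw]
  FD 19: (3,-32) -> (-16,-32) [heading=180, draw]
  -- iteration 3/3 --
  RT 90: heading 180 -> 90
  FD 13: (-16,-32) -> (-16,-19) [heading=90, draw]
  FD 19: (-16,-19) -> (-16,0) [heading=90, draw]
]
RT 90: heading 90 -> 0
FD 10: (-16,0) -> (-6,0) [heading=0, draw]
FD 9: (-6,0) -> (3,0) [heading=0, draw]
LT 45: heading 0 -> 45
Final: pos=(3,0), heading=45, 10 segment(s) drawn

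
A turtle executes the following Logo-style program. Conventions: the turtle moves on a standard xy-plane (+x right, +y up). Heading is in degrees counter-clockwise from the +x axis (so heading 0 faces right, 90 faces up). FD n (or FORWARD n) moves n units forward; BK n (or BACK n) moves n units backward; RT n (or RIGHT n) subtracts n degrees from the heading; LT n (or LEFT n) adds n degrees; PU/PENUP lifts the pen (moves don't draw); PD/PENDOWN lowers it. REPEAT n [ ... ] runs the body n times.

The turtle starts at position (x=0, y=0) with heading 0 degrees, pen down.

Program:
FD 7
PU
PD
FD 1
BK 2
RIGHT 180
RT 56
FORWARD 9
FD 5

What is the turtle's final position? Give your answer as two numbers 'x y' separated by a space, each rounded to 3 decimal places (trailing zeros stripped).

Answer: -1.829 11.607

Derivation:
Executing turtle program step by step:
Start: pos=(0,0), heading=0, pen down
FD 7: (0,0) -> (7,0) [heading=0, draw]
PU: pen up
PD: pen down
FD 1: (7,0) -> (8,0) [heading=0, draw]
BK 2: (8,0) -> (6,0) [heading=0, draw]
RT 180: heading 0 -> 180
RT 56: heading 180 -> 124
FD 9: (6,0) -> (0.967,7.461) [heading=124, draw]
FD 5: (0.967,7.461) -> (-1.829,11.607) [heading=124, draw]
Final: pos=(-1.829,11.607), heading=124, 5 segment(s) drawn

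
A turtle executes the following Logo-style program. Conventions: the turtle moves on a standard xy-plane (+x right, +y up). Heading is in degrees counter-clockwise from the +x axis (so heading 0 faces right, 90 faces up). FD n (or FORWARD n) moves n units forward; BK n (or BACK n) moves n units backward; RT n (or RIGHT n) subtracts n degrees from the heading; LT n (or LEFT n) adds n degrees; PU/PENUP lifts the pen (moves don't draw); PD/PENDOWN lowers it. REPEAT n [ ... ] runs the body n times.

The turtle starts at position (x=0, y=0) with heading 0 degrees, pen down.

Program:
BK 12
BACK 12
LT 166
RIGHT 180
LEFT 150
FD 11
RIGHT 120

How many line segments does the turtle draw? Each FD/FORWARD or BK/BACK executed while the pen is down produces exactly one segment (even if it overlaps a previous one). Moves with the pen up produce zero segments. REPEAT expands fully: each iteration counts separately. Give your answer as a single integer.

Answer: 3

Derivation:
Executing turtle program step by step:
Start: pos=(0,0), heading=0, pen down
BK 12: (0,0) -> (-12,0) [heading=0, draw]
BK 12: (-12,0) -> (-24,0) [heading=0, draw]
LT 166: heading 0 -> 166
RT 180: heading 166 -> 346
LT 150: heading 346 -> 136
FD 11: (-24,0) -> (-31.913,7.641) [heading=136, draw]
RT 120: heading 136 -> 16
Final: pos=(-31.913,7.641), heading=16, 3 segment(s) drawn
Segments drawn: 3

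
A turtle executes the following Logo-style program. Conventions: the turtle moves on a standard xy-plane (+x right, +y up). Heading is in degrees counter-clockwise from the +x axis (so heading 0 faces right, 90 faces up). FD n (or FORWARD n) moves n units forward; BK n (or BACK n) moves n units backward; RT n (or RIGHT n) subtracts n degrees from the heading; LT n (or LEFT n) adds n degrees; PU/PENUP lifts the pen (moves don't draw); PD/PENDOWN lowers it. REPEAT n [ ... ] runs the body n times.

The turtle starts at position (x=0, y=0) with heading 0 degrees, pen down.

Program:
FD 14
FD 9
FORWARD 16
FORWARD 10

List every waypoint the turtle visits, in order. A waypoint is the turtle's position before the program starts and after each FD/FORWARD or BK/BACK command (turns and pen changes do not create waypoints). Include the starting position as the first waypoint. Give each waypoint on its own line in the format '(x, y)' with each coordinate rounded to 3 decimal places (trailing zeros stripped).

Answer: (0, 0)
(14, 0)
(23, 0)
(39, 0)
(49, 0)

Derivation:
Executing turtle program step by step:
Start: pos=(0,0), heading=0, pen down
FD 14: (0,0) -> (14,0) [heading=0, draw]
FD 9: (14,0) -> (23,0) [heading=0, draw]
FD 16: (23,0) -> (39,0) [heading=0, draw]
FD 10: (39,0) -> (49,0) [heading=0, draw]
Final: pos=(49,0), heading=0, 4 segment(s) drawn
Waypoints (5 total):
(0, 0)
(14, 0)
(23, 0)
(39, 0)
(49, 0)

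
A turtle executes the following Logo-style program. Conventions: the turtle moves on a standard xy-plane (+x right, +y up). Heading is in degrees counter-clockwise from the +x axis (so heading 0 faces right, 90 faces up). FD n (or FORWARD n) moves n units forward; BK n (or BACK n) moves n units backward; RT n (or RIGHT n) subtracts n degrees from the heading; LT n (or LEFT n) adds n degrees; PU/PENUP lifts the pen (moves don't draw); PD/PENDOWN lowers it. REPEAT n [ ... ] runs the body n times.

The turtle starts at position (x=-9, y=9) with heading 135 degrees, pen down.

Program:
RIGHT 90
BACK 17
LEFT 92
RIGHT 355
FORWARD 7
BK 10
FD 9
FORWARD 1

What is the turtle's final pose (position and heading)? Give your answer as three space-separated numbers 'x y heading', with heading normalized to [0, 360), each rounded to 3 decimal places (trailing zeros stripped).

Answer: -26.537 1.289 142

Derivation:
Executing turtle program step by step:
Start: pos=(-9,9), heading=135, pen down
RT 90: heading 135 -> 45
BK 17: (-9,9) -> (-21.021,-3.021) [heading=45, draw]
LT 92: heading 45 -> 137
RT 355: heading 137 -> 142
FD 7: (-21.021,-3.021) -> (-26.537,1.289) [heading=142, draw]
BK 10: (-26.537,1.289) -> (-18.657,-4.868) [heading=142, draw]
FD 9: (-18.657,-4.868) -> (-25.749,0.673) [heading=142, draw]
FD 1: (-25.749,0.673) -> (-26.537,1.289) [heading=142, draw]
Final: pos=(-26.537,1.289), heading=142, 5 segment(s) drawn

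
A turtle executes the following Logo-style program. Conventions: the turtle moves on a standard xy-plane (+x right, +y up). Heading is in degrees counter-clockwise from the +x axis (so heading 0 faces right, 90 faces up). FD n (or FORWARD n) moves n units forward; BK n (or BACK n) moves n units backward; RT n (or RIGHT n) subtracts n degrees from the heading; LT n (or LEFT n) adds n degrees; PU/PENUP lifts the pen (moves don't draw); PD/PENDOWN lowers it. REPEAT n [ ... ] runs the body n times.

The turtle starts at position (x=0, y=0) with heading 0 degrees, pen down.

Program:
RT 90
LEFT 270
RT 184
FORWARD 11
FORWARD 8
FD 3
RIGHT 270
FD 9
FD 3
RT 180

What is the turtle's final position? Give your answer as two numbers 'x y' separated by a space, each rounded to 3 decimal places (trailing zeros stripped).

Executing turtle program step by step:
Start: pos=(0,0), heading=0, pen down
RT 90: heading 0 -> 270
LT 270: heading 270 -> 180
RT 184: heading 180 -> 356
FD 11: (0,0) -> (10.973,-0.767) [heading=356, draw]
FD 8: (10.973,-0.767) -> (18.954,-1.325) [heading=356, draw]
FD 3: (18.954,-1.325) -> (21.946,-1.535) [heading=356, draw]
RT 270: heading 356 -> 86
FD 9: (21.946,-1.535) -> (22.574,7.443) [heading=86, draw]
FD 3: (22.574,7.443) -> (22.783,10.436) [heading=86, draw]
RT 180: heading 86 -> 266
Final: pos=(22.783,10.436), heading=266, 5 segment(s) drawn

Answer: 22.783 10.436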